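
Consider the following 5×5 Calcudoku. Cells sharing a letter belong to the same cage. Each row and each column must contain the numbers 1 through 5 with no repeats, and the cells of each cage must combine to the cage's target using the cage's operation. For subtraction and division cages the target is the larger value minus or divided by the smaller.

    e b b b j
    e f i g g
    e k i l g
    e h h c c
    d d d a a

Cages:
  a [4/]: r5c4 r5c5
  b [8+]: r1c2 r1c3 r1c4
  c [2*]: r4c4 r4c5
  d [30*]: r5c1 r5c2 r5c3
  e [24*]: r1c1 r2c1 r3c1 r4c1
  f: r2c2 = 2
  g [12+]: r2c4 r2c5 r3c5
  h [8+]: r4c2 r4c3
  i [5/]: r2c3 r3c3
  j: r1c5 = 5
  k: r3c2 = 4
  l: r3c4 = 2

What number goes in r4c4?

1

Cage j is a single given cell, so r1c5 = 5.
Cage f is a single given cell, leaving r2c2 = 2.
Cage k is a single given cell, which forces r3c2 = 4.
Cage l is a single given cell, so r3c4 = 2.
4 is placed in row 3, leaving r3c5 = 3.
Column 4 already has 2, which forces r4c4 = 1.
1 is placed in row 4, leaving r4c5 = 2.
1 is placed in column 4, so r5c4 = 4.
4 is placed in row 5, leaving r5c5 = 1.
The 4 cells of cage e must have product 24, which forces r1c1 = 2.
The 3 cells of cage b must have sum 8, so r1c2 = 1.
The 3 cells of cage b must have sum 8; hence r1c3 = 4.
4 is placed in column 4, leaving r1c4 = 3.
The 3 cells of cage g must have sum 12, leaving r2c4 = 5.
Column 5 now contains 3; hence r2c5 = 4.
3 is placed in row 3, so r3c1 = 1.
Row 3 now contains 1; hence r3c3 = 5.
Column 3 now contains 5, leaving r4c3 = 3.
Column 3 now contains 3, so r5c3 = 2.
4 is placed in row 2; hence r2c1 = 3.
Row 2 now contains 5, leaving r2c3 = 1.
3 is placed in row 4, so r4c1 = 4.
3 is placed in row 4, which forces r4c2 = 5.
Column 1 already has 3, leaving r5c1 = 5.
Column 2 now contains 5; hence r5c2 = 3.
The full grid is 2 1 4 3 5 / 3 2 1 5 4 / 1 4 5 2 3 / 4 5 3 1 2 / 5 3 2 4 1.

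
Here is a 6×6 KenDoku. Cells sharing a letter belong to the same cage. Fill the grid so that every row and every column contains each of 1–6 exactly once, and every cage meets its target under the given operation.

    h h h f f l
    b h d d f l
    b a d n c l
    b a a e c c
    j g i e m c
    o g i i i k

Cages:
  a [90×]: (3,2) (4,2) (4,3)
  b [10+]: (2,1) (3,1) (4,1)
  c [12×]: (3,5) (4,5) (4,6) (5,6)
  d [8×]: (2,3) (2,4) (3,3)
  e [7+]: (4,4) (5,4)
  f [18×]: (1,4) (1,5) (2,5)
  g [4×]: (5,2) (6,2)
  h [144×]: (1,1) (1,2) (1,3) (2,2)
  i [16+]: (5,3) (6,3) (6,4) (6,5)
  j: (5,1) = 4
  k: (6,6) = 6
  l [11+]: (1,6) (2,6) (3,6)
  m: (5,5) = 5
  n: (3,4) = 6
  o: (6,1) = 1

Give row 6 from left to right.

1 4 5 3 2 6

Cage n is given, which forces (3,4) = 6.
Cage j is a single given cell, which forces (5,1) = 4.
Row 5 now contains 4, so (5,2) = 1.
M is a freebie, which forces (5,5) = 5.
Cage o is a single given cell, which forces (6,1) = 1.
Column 2 already has 1, leaving (6,2) = 4.
K is a freebie, which forces (6,6) = 6.
Cage h needs product 144, leaving (1,3) = 4.
Cage i has sum 16, so (5,3) = 6.
Cage d has product 8, leaving (2,4) = 4.
Cage a needs product 90; hence (4,2) = 6.
Column 4 already has 4, leaving (4,4) = 5.
The 4 cells of cage h must have product 144, leaving (1,1) = 6.
The 3 cells of cage a must have product 90, which forces (3,2) = 5.
Cage l has sum 11, leaving (3,6) = 4.
5 is placed in row 4, which forces (4,3) = 3.
Cage e's pair has sum 7; hence (5,4) = 2.
Row 5 now contains 2, so (5,6) = 3.
The 4 cells of cage i must have sum 16; hence (6,3) = 5.
Column 4 already has 2, leaving (6,4) = 3.
3 is placed in row 6; hence (6,5) = 2.
Column 4 now contains 3, leaving (1,4) = 1.
Cage f needs product 18, which forces (1,5) = 3.
Cage b needs sum 10; hence (2,1) = 5.
Cage f needs product 18, leaving (2,5) = 6.
5 is placed in row 2, which forces (2,6) = 2.
The 3 cells of cage b must have sum 10; hence (3,1) = 3.
Cage c needs product 12, so (3,5) = 1.
Row 4 now contains 3, leaving (4,1) = 2.
Cage c has product 12; hence (4,5) = 4.
The 4 cells of cage c must have product 12; hence (4,6) = 1.
Row 1 already has 3, leaving (1,2) = 2.
Column 6 now contains 2, leaving (1,6) = 5.
2 is placed in row 2; hence (2,2) = 3.
2 is placed in row 2, leaving (2,3) = 1.
Row 3 already has 1, which forces (3,3) = 2.
Filled in: 6 2 4 1 3 5 / 5 3 1 4 6 2 / 3 5 2 6 1 4 / 2 6 3 5 4 1 / 4 1 6 2 5 3 / 1 4 5 3 2 6.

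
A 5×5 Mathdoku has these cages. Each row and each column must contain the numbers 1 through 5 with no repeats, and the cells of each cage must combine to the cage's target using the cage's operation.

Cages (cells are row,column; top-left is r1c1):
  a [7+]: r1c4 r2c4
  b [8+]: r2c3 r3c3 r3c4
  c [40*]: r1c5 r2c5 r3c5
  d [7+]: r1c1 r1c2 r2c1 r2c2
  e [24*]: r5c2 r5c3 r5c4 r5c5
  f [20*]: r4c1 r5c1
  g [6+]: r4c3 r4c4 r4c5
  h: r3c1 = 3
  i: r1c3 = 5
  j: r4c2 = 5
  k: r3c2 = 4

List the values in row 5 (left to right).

5 2 4 1 3

Cage i is a single given cell, so r1c3 = 5.
Cage h is a single given cell; hence r3c1 = 3.
Cage k is a single given cell; hence r3c2 = 4.
Cage j is given; hence r4c2 = 5.
The 3 cells of cage b must have sum 8, so r3c4 = 5.
Row 3 now contains 5; hence r3c5 = 2.
5 is placed in row 4, leaving r4c1 = 4.
The two cells of cage f must have product 20, so r5c1 = 5.
2 is placed in column 5, which forces r1c5 = 4.
Cage b needs sum 8, so r2c3 = 2.
Cage c has product 40, so r2c5 = 5.
2 is placed in row 3; hence r3c3 = 1.
Column 3 now contains 1, which forces r4c3 = 3.
Row 4 already has 3; hence r4c5 = 1.
Column 3 now contains 3, so r5c3 = 4.
1 is placed in column 5, leaving r5c5 = 3.
Cage d needs sum 7, so r1c1 = 2.
The 4 cells of cage d must have sum 7; hence r1c2 = 1.
Row 1 now contains 4, leaving r1c4 = 3.
2 is placed in row 2, so r2c1 = 1.
The 4 cells of cage d must have sum 7, leaving r2c2 = 3.
The two cells of cage a must have sum 7, leaving r2c4 = 4.
Row 4 now contains 1; hence r4c4 = 2.
1 is placed in column 2; hence r5c2 = 2.
2 is placed in column 4, which forces r5c4 = 1.
Completed grid: 2 1 5 3 4 / 1 3 2 4 5 / 3 4 1 5 2 / 4 5 3 2 1 / 5 2 4 1 3.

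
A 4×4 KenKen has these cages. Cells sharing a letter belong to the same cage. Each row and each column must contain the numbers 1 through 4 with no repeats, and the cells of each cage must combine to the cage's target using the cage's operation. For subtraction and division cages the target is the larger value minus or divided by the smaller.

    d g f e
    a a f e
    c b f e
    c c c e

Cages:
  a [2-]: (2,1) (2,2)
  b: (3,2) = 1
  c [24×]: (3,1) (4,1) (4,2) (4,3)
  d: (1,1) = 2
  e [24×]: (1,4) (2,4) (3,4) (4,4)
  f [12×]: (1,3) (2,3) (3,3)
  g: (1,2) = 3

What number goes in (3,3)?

4

Cage d is given, which forces (1,1) = 2.
Cage g is given, which forces (1,2) = 3.
Cage b is a single given cell, leaving (3,2) = 1.
Cage a needs two cells with difference 2, so (2,1) = 4.
Cage a needs two cells with difference 2, so (2,2) = 2.
Column 1 already has 4, leaving (3,1) = 3.
3 is placed in row 3, leaving (3,3) = 4.
4 is placed in row 3, which forces (3,4) = 2.
Column 1 now contains 3, which forces (4,1) = 1.
Column 2 now contains 2, so (4,2) = 4.
4 is placed in row 4, so (4,4) = 3.
Column 3 already has 4; hence (1,3) = 1.
Cage e has product 24, leaving (1,4) = 4.
The 3 cells of cage f must have product 12, which forces (2,3) = 3.
Column 4 now contains 3, which forces (2,4) = 1.
Row 4 now contains 3, which forces (4,3) = 2.
The full grid is 2 3 1 4 / 4 2 3 1 / 3 1 4 2 / 1 4 2 3.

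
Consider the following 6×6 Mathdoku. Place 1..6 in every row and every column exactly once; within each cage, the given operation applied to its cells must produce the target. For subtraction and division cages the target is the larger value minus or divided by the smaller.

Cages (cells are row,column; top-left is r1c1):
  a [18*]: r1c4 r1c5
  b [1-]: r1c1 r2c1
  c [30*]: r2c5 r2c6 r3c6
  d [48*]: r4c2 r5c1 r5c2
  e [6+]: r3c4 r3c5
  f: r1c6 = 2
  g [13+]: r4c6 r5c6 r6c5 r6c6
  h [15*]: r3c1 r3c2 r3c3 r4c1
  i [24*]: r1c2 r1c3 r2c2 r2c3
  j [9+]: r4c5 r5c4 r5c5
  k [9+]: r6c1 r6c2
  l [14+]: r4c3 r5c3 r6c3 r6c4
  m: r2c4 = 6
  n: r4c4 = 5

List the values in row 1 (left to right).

Cage f is a single given cell, so r1c6 = 2.
Cage m is given, leaving r2c4 = 6.
The 4 cells of cage h must have product 15; hence r4c1 = 1.
N is a freebie; hence r4c4 = 5.
6 is placed in column 4; hence r1c4 = 3.
Cage a's pair has product 18, leaving r1c5 = 6.
The only place for 5 in row 1 is r1c1.
Cage b's pair has difference 1; hence r2c1 = 4.
5 is placed in column 1, leaving r3c1 = 3.
Column 1 already has 3, leaving r6c1 = 6.
Column 1 now contains 6, leaving r5c1 = 2.
Cage k needs two cells with sum 9, which forces r6c2 = 3.
Column 2 now contains 3, leaving r2c2 = 2.
Cage i has product 24, which forces r2c3 = 3.
Cage c needs product 30, which forces r3c6 = 6.
In column 2, 5 can only go at r3c2, so r3c2 = 5.
Row 3 already has 5, leaving r3c3 = 1.
The 4 cells of cage i must have product 24, which forces r1c2 = 1.
Column 3 already has 1, leaving r1c3 = 4.
Cage l needs sum 14; hence r6c4 = 1.
The 4 cells of cage g must have sum 13, so r4c6 = 3.
Column 4 now contains 1, so r5c4 = 4.
The 4 cells of cage g must have sum 13, which forces r5c6 = 1.
The 3 cells of cage c must have product 30, which forces r2c5 = 1.
Column 6 now contains 1; hence r2c6 = 5.
Column 4 now contains 4, leaving r3c4 = 2.
The two cells of cage e must have sum 6; hence r3c5 = 4.
Cage d needs product 48, leaving r4c2 = 4.
The 3 cells of cage j must have sum 9, which forces r4c5 = 2.
Row 5 now contains 4, so r5c2 = 6.
Row 5 already has 6, which forces r5c3 = 5.
1 is placed in row 5, leaving r5c5 = 3.
Column 3 already has 5, leaving r6c3 = 2.
Column 5 now contains 4; hence r6c5 = 5.
Column 6 now contains 5; hence r6c6 = 4.
Row 4 already has 2, which forces r4c3 = 6.
Filled in: 5 1 4 3 6 2 / 4 2 3 6 1 5 / 3 5 1 2 4 6 / 1 4 6 5 2 3 / 2 6 5 4 3 1 / 6 3 2 1 5 4.

5 1 4 3 6 2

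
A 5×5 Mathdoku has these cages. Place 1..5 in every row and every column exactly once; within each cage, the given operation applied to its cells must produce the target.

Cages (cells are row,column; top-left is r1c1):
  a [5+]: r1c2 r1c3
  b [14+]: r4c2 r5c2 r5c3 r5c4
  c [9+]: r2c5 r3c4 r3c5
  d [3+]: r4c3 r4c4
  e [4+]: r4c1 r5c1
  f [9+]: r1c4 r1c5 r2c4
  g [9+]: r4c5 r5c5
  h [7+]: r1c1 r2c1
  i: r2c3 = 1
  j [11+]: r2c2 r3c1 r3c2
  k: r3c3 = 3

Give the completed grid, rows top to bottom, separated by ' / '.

5 1 4 3 2 / 2 5 1 4 3 / 4 2 3 5 1 / 3 4 2 1 5 / 1 3 5 2 4

Cage i is given, leaving r2c3 = 1.
K is a freebie, leaving r3c3 = 3.
1 is placed in column 3, so r4c3 = 2.
Row 4 now contains 2; hence r4c4 = 1.
Cage a needs two cells with sum 5, so r1c2 = 1.
2 is placed in column 3, leaving r1c3 = 4.
1 is placed in row 4, leaving r4c1 = 3.
Cage e's pair has sum 4; hence r5c1 = 1.
Column 3 already has 4, which forces r5c3 = 5.
Row 5 now contains 5; hence r5c5 = 4.
Cage b has sum 14, leaving r4c2 = 4.
4 is placed in column 5; hence r4c5 = 5.
The 3 cells of cage c must have sum 9; hence r2c5 = 3.
Cage j needs sum 11, so r3c1 = 4.
Row 3 already has 4, which forces r3c4 = 5.
The 3 cells of cage f must have sum 9, which forces r1c4 = 3.
Column 5 already has 3; hence r1c5 = 2.
The 3 cells of cage j must have sum 11, so r2c2 = 5.
The 3 cells of cage f must have sum 9, which forces r2c4 = 4.
Row 3 now contains 5; hence r3c2 = 2.
Cage c needs sum 9; hence r3c5 = 1.
2 is placed in column 2; hence r5c2 = 3.
3 is placed in column 4, which forces r5c4 = 2.
2 is placed in row 1; hence r1c1 = 5.
5 is placed in row 2, so r2c1 = 2.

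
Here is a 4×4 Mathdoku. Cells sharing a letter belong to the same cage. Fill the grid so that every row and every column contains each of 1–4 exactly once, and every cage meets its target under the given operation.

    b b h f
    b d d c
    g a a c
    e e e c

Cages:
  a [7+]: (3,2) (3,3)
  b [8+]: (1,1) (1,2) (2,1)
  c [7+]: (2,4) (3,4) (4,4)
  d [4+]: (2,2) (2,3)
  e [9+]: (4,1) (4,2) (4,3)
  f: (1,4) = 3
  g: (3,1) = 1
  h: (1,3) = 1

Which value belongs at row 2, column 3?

3

H is a freebie, so (1,3) = 1.
F is a freebie, leaving (1,4) = 3.
Column 3 now contains 1; hence (2,3) = 3.
Cage g is a single given cell, which forces (3,1) = 1.
Column 3 now contains 3; hence (3,3) = 4.
Row 3 already has 4, leaving (3,4) = 2.
4 is placed in column 3, so (4,3) = 2.
Cage b has sum 8; hence (1,1) = 4.
The 3 cells of cage b must have sum 8; hence (1,2) = 2.
The 3 cells of cage b must have sum 8, so (2,1) = 2.
Row 2 already has 3, so (2,2) = 1.
Row 2 now contains 1; hence (2,4) = 4.
Row 3 already has 4, leaving (3,2) = 3.
Column 1 already has 4, which forces (4,1) = 3.
Column 2 now contains 3, leaving (4,2) = 4.
Column 4 already has 4; hence (4,4) = 1.
Completed grid: 4 2 1 3 / 2 1 3 4 / 1 3 4 2 / 3 4 2 1.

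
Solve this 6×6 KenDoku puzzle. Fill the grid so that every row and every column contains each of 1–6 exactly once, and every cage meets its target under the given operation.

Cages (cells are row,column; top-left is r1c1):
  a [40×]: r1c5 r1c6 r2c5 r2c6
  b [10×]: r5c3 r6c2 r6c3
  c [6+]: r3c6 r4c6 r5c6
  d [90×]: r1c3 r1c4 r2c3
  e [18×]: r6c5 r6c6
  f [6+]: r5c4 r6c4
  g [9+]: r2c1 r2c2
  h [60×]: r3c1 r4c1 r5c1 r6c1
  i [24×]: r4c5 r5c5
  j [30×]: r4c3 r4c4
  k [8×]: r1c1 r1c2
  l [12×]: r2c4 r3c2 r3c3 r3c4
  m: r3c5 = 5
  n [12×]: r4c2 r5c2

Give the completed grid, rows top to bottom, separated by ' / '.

4 2 3 6 1 5 / 3 6 5 1 2 4 / 6 1 4 3 5 2 / 2 3 6 5 4 1 / 5 4 1 2 6 3 / 1 5 2 4 3 6

Cage m is given, leaving r3c5 = 5.
In column 3, 4 can only go at r3c3, so r3c3 = 4.
The 4 cells of cage l must have product 12, which forces r2c4 = 1.
Cage l needs product 12; hence r3c2 = 1.
The 4 cells of cage l must have product 12, which forces r3c4 = 3.
Row 3 already has 3; hence r3c6 = 2.
Row 3 already has 2, so r3c1 = 6.
The only place for 3 in row 1 is r1c3.
Row 1 needs a 6, and only r1c4 is open for it.
Cage d has product 90, so r2c3 = 5.
5 is placed in row 2, which forces r2c6 = 4.
Cage j needs two cells with product 30; hence r4c3 = 6.
Column 4 now contains 6, leaving r4c4 = 5.
Row 4 now contains 6, which forces r4c5 = 4.
Column 5 now contains 4, leaving r5c5 = 6.
6 is placed in column 5, which forces r6c5 = 3.
3 is placed in row 6, leaving r6c6 = 6.
The 4 cells of cage a must have product 40, so r1c5 = 1.
The 4 cells of cage a must have product 40, which forces r1c6 = 5.
Row 2 already has 4; hence r2c1 = 3.
Row 2 already has 4, which forces r2c2 = 6.
Row 2 already has 4, leaving r2c5 = 2.
Cage n needs two cells with product 12, so r4c2 = 3.
Row 4 now contains 3, leaving r4c6 = 1.
The two cells of cage n must have product 12; hence r5c2 = 4.
Row 5 already has 4, leaving r5c4 = 2.
1 is placed in column 6, which forces r5c6 = 3.
Cage b has product 10, which forces r6c2 = 5.
Column 4 now contains 2, leaving r6c4 = 4.
Cage k's pair has product 8, leaving r1c1 = 4.
Column 2 already has 4; hence r1c2 = 2.
1 is placed in row 4, leaving r4c1 = 2.
Cage h has product 60; hence r5c1 = 5.
2 is placed in row 5, leaving r5c3 = 1.
The 4 cells of cage h must have product 60, so r6c1 = 1.
Cage b has product 10, leaving r6c3 = 2.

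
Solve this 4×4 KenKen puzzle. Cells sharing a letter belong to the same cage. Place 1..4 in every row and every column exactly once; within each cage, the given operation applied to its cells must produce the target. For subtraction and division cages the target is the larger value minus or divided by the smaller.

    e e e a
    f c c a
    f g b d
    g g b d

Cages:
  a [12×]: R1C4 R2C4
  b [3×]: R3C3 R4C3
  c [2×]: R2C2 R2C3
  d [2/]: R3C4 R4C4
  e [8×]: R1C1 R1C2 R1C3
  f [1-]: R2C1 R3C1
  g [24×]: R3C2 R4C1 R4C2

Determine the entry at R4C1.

Row 1 needs a 3, and only R1C4 is open for it.
Column 4 already has 3; hence R2C4 = 4.
Row 2 needs a 3, and only R2C1 is open for it.
The only place for 1 in column 1 is R1C1.
The only place for 1 in column 2 is R2C2.
Row 2 already has 1, which forces R2C3 = 2.
The 3 cells of cage e must have product 8, so R1C2 = 2.
2 is placed in column 3, which forces R1C3 = 4.
Cage g has product 24, which forces R4C1 = 2.
Row 4 now contains 2, so R4C4 = 1.
Column 1 now contains 2, leaving R3C1 = 4.
Row 3 already has 4, leaving R3C2 = 3.
Cage b needs two cells with product 3, leaving R3C3 = 1.
Column 4 already has 1, so R3C4 = 2.
Column 2 already has 3, which forces R4C2 = 4.
1 is placed in row 4; hence R4C3 = 3.
Filled in: 1 2 4 3 / 3 1 2 4 / 4 3 1 2 / 2 4 3 1.

2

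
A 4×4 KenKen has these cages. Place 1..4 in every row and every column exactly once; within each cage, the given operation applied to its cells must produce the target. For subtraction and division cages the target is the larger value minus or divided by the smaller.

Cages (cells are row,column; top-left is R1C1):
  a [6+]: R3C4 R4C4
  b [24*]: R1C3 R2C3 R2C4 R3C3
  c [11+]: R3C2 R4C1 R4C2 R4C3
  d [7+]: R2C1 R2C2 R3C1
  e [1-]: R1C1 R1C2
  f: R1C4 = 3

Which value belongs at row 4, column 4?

2

F is a freebie; hence R1C4 = 3.
In row 1, 4 can only go at R1C3, so R1C3 = 4.
In column 4, 1 can only go at R2C4, so R2C4 = 1.
In row 3, 1 can only go at R3C1, so R3C1 = 1.
Column 1 now contains 1, which forces R1C1 = 2.
Cage e's pair has difference 1, which forces R1C2 = 1.
Column 1 now contains 2, which forces R2C1 = 4.
4 is placed in row 2; hence R2C2 = 2.
Row 2 already has 2, leaving R2C3 = 3.
Column 3 already has 3, so R3C3 = 2.
Row 3 already has 2, so R3C4 = 4.
Column 1 already has 4, which forces R4C1 = 3.
Row 4 now contains 3, so R4C2 = 4.
2 is placed in column 3, so R4C3 = 1.
Column 4 now contains 4, so R4C4 = 2.
Row 3 already has 4, so R3C2 = 3.
Filled in: 2 1 4 3 / 4 2 3 1 / 1 3 2 4 / 3 4 1 2.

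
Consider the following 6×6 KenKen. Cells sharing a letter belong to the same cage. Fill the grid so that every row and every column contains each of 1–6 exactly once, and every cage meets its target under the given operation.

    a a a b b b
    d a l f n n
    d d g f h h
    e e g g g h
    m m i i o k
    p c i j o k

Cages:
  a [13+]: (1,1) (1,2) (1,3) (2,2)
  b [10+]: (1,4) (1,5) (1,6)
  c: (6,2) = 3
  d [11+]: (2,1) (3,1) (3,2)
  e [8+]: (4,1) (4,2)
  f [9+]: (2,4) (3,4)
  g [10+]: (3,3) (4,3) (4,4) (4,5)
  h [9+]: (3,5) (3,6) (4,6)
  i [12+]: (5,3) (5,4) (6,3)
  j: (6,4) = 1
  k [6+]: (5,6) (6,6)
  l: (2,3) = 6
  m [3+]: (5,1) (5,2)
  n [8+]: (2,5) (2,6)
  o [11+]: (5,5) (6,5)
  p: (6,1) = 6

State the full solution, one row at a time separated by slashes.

5 4 2 6 1 3 / 1 2 6 4 3 5 / 4 6 3 5 2 1 / 3 5 1 2 4 6 / 2 1 5 3 6 4 / 6 3 4 1 5 2

L is a freebie, so (2,3) = 6.
Cage p is a single given cell; hence (6,1) = 6.
Cage c is a single given cell; hence (6,2) = 3.
Cage j is given, leaving (6,4) = 1.
6 is placed in row 6, which forces (6,5) = 5.
Cage n needs two cells with sum 8, leaving (2,5) = 3.
Cage n needs two cells with sum 8, which forces (2,6) = 5.
5 is placed in column 5; hence (5,5) = 6.
Row 2 now contains 5, so (2,4) = 4.
Cage f's pair has sum 9; hence (3,4) = 5.
Column 4 already has 5, which forces (5,4) = 3.
The 3 cells of cage i must have sum 12; hence (6,3) = 4.
4 is placed in row 6, so (6,6) = 2.
Column 4 now contains 3, leaving (1,4) = 6.
Cage b needs sum 10; hence (1,5) = 1.
Cage b needs sum 10; hence (1,6) = 3.
Cage d has sum 11, so (3,2) = 6.
Column 2 now contains 6, leaving (4,2) = 5.
6 is placed in column 4; hence (4,4) = 2.
Column 5 already has 1; hence (4,5) = 4.
3 is placed in row 5, which forces (5,3) = 5.
Column 6 now contains 2; hence (5,6) = 4.
Cage a needs sum 13; hence (1,1) = 5.
Column 2 now contains 5, leaving (1,2) = 4.
Column 3 already has 5, which forces (1,3) = 2.
Cage a has sum 13, leaving (2,2) = 2.
Column 5 already has 4, leaving (3,5) = 2.
4 is placed in column 6, which forces (3,6) = 1.
2 is placed in row 4, so (4,1) = 3.
Row 4 already has 3, which forces (4,3) = 1.
Cage h has sum 9, which forces (4,6) = 6.
2 is placed in column 2, so (5,2) = 1.
Row 2 now contains 2, leaving (2,1) = 1.
Column 1 now contains 3, which forces (3,1) = 4.
1 is placed in row 3, which forces (3,3) = 3.
Row 5 already has 1; hence (5,1) = 2.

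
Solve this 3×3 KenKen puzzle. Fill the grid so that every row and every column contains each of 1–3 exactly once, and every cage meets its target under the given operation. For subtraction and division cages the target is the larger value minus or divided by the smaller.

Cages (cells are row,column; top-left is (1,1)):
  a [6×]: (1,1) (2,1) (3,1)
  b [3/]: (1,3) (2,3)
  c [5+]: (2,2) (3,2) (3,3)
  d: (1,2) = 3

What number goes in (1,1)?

Cage d is a single given cell, leaving (1,2) = 3.
Row 1 already has 3, leaving (1,3) = 1.
1 is placed in column 3, leaving (2,3) = 3.
Column 2 now contains 3, so (3,2) = 1.
1 is placed in column 3, which forces (3,3) = 2.
1 is placed in row 1; hence (1,1) = 2.
The 3 cells of cage a must have product 6, so (2,1) = 1.
Column 2 already has 1, leaving (2,2) = 2.
Row 3 now contains 2, which forces (3,1) = 3.
The full grid is 2 3 1 / 1 2 3 / 3 1 2.

2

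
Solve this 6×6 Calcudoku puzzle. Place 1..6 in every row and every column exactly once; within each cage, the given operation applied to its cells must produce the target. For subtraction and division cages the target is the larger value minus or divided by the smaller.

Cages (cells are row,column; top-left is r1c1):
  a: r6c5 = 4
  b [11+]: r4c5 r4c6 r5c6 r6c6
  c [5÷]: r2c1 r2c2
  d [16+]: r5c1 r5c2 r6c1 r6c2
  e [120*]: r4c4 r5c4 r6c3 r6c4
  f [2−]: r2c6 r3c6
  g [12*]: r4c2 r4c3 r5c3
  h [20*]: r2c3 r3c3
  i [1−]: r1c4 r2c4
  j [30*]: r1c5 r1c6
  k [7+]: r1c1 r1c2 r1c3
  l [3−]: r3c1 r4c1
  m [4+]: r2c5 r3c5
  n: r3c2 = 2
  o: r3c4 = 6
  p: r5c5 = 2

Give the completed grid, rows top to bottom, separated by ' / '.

Cage n is a single given cell, so r3c2 = 2.
Cage o is given, leaving r3c4 = 6.
Cage p is given, leaving r5c5 = 2.
Cage a is given, so r6c5 = 4.
Row 1 needs a 3, and only r1c4 is open for it.
Row 2 needs a 6, and only r2c6 is open for it.
Cage j's pair has product 30, leaving r1c5 = 6.
Column 6 now contains 6, leaving r1c6 = 5.
Cage f's pair has difference 2, leaving r3c6 = 4.
Cage h's pair has product 20, which forces r2c3 = 4.
4 is placed in row 2, leaving r2c4 = 2.
Row 3 now contains 4, so r3c3 = 5.
The 4 cells of cage b must have sum 11, leaving r4c5 = 5.
Cage e has product 120, which forces r6c3 = 6.
Row 2 needs a 3, and only r2c5 is open for it.
3 is placed in column 5, so r3c5 = 1.
Row 3 already has 1, leaving r3c1 = 3.
Cage l's pair has difference 3, leaving r4c1 = 6.
6 is placed in row 4, so r4c2 = 4.
Row 4 now contains 4, which forces r4c4 = 1.
1 is placed in column 4, so r6c4 = 5.
Cage k needs sum 7, leaving r1c1 = 4.
Column 2 now contains 4, which forces r1c2 = 1.
Cage k has sum 7, so r1c3 = 2.
1 is placed in column 2, which forces r2c2 = 5.
Cage g needs product 12; hence r4c3 = 3.
Row 4 now contains 3, so r4c6 = 2.
The 4 cells of cage d must have sum 16, so r5c1 = 5.
The 4 cells of cage d must have sum 16; hence r5c2 = 6.
Cage g needs product 12, leaving r5c3 = 1.
Column 4 already has 5, so r5c4 = 4.
Row 5 now contains 1, leaving r5c6 = 3.
The 4 cells of cage d must have sum 16, which forces r6c1 = 2.
Cage d has sum 16, leaving r6c2 = 3.
Column 6 now contains 3, which forces r6c6 = 1.
5 is placed in row 2; hence r2c1 = 1.

4 1 2 3 6 5 / 1 5 4 2 3 6 / 3 2 5 6 1 4 / 6 4 3 1 5 2 / 5 6 1 4 2 3 / 2 3 6 5 4 1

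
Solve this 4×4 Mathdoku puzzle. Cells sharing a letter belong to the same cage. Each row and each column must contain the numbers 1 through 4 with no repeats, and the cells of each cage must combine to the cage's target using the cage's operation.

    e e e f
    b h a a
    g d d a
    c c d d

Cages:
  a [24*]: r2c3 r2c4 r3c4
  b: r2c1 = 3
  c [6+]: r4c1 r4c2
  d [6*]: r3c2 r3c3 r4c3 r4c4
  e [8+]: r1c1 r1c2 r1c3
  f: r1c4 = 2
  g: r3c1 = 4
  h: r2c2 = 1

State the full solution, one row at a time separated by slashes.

F is a freebie, so r1c4 = 2.
Cage b is a single given cell, so r2c1 = 3.
H is a freebie, leaving r2c2 = 1.
Row 2 now contains 3, leaving r2c4 = 4.
Cage g is given, leaving r3c1 = 4.
4 is placed in column 4, leaving r3c4 = 3.
4 is placed in column 1, which forces r4c1 = 2.
2 is placed in row 4, which forces r4c2 = 4.
Column 4 now contains 3; hence r4c4 = 1.
4 is placed in column 1, so r1c1 = 1.
Column 2 already has 4, which forces r1c2 = 3.
Cage e has sum 8, which forces r1c3 = 4.
4 is placed in row 2; hence r2c3 = 2.
Row 3 already has 3, which forces r3c2 = 2.
Cage d needs product 6; hence r3c3 = 1.
1 is placed in row 4, leaving r4c3 = 3.

1 3 4 2 / 3 1 2 4 / 4 2 1 3 / 2 4 3 1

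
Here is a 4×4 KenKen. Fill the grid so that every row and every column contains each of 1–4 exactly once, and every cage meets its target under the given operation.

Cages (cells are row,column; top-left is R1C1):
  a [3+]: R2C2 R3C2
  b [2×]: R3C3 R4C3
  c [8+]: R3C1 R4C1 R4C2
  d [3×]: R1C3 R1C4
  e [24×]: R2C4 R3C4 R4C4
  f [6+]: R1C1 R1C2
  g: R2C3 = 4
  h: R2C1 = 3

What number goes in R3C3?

1

Cage h is given, leaving R2C1 = 3.
G is a freebie, so R2C3 = 4.
4 is placed in row 2; hence R2C4 = 2.
Row 2 now contains 2; hence R2C2 = 1.
Cage a needs two cells with sum 3, leaving R3C2 = 2.
Row 3 already has 2, leaving R3C3 = 1.
Column 2 now contains 2; hence R4C2 = 3.
Column 3 now contains 1, so R4C3 = 2.
Row 4 now contains 3; hence R4C4 = 4.
Cage f needs two cells with sum 6, which forces R1C1 = 2.
Column 2 now contains 2, which forces R1C2 = 4.
Column 3 now contains 1, which forces R1C3 = 3.
Cage d's pair has product 3, which forces R1C4 = 1.
1 is placed in row 3, leaving R3C1 = 4.
4 is placed in column 4; hence R3C4 = 3.
Row 4 already has 4, leaving R4C1 = 1.
The full grid is 2 4 3 1 / 3 1 4 2 / 4 2 1 3 / 1 3 2 4.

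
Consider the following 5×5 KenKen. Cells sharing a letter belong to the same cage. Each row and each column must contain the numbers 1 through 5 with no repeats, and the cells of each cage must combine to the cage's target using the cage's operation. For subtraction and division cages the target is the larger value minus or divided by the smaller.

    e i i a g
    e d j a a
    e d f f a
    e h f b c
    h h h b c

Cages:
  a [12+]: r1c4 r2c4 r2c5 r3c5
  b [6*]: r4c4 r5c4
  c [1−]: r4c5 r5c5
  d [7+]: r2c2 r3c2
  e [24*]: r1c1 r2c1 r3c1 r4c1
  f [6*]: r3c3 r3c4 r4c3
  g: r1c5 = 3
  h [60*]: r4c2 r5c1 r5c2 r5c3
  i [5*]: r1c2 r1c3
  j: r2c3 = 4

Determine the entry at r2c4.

Cage g is given, so r1c5 = 3.
J is a freebie; hence r2c3 = 4.
Column 1 needs a 5, and only r5c1 is open for it.
Row 4 needs a 5, and only r4c5 is open for it.
Cage c needs two cells with difference 1, which forces r5c5 = 4.
Cage a has sum 12, so r1c4 = 4.
The 4 cells of cage a must have sum 12, leaving r2c4 = 5.
The only place for 2 in row 1 is r1c1.
The only place for 5 in row 3 is r3c2.
5 is placed in column 2, so r1c2 = 1.
The two cells of cage i must have product 5, which forces r1c3 = 5.
Cage d needs two cells with sum 7, so r2c2 = 2.
Row 2 already has 2, so r2c5 = 1.
Column 5 now contains 1, which forces r3c5 = 2.
2 is placed in column 2, which forces r4c2 = 4.
1 is placed in column 2, leaving r5c2 = 3.
Row 5 now contains 3; hence r5c4 = 2.
Row 2 already has 1, leaving r2c1 = 3.
Cage e has product 24; hence r3c1 = 4.
Cage e has product 24, leaving r4c1 = 1.
Cage f needs product 6; hence r4c3 = 2.
2 is placed in column 4, so r4c4 = 3.
2 is placed in row 5; hence r5c3 = 1.
Column 3 now contains 1, leaving r3c3 = 3.
Column 4 now contains 3, so r3c4 = 1.
Completed grid: 2 1 5 4 3 / 3 2 4 5 1 / 4 5 3 1 2 / 1 4 2 3 5 / 5 3 1 2 4.

5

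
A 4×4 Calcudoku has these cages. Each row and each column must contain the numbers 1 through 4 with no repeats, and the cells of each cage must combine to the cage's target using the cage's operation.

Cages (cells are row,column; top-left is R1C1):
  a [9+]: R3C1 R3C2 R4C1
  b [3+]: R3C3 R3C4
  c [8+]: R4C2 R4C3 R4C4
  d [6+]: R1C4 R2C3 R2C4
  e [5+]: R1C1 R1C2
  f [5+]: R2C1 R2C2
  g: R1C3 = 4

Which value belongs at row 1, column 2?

Cage g is given, leaving R1C3 = 4.
In row 1, 1 can only go at R1C4, so R1C4 = 1.
Cage b's pair has sum 3, leaving R3C3 = 1.
Column 4 now contains 1, so R3C4 = 2.
Column 3 already has 1; hence R4C3 = 3.
Row 4 already has 3; hence R4C4 = 4.
Column 3 now contains 3; hence R2C3 = 2.
4 is placed in column 4, so R2C4 = 3.
Row 4 now contains 4, so R4C1 = 2.
Row 4 now contains 4, leaving R4C2 = 1.
Column 1 now contains 2, leaving R1C1 = 3.
Cage e needs two cells with sum 5; hence R1C2 = 2.
Cage f needs two cells with sum 5; hence R2C1 = 1.
Column 2 already has 1, leaving R2C2 = 4.
3 is placed in column 1, leaving R3C1 = 4.
4 is placed in column 2, so R3C2 = 3.
Completed grid: 3 2 4 1 / 1 4 2 3 / 4 3 1 2 / 2 1 3 4.

2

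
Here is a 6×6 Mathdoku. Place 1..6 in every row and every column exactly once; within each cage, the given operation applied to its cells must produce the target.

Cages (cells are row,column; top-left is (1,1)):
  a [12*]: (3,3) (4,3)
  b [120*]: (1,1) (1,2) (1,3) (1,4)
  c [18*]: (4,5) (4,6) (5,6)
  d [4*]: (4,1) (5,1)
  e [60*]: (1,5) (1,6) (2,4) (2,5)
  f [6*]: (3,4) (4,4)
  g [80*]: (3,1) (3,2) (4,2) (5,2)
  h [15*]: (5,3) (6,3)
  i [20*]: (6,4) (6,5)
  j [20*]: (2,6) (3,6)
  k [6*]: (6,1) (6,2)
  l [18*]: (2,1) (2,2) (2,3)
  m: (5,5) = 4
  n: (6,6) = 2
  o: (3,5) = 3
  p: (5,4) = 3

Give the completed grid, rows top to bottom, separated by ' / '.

Cage o is a single given cell, which forces (3,5) = 3.
Cage p is a single given cell, leaving (5,4) = 3.
M is a freebie; hence (5,5) = 4.
Column 5 now contains 4, so (6,5) = 5.
N is a freebie, so (6,6) = 2.
The two cells of cage d must have product 4; hence (4,1) = 4.
Cage c needs product 18, leaving (4,6) = 3.
Row 5 now contains 4, which forces (5,1) = 1.
Row 5 already has 3, leaving (5,3) = 5.
1 is placed in row 5, so (5,6) = 6.
1 is placed in column 1; hence (6,1) = 6.
6 is placed in row 6, so (6,2) = 1.
5 is placed in row 6; hence (6,3) = 3.
5 is placed in row 6; hence (6,4) = 4.
6 is placed in column 1, which forces (2,1) = 3.
Cage l needs product 18, which forces (2,2) = 6.
Cage l has product 18, so (2,3) = 1.
Row 2 already has 1, which forces (2,5) = 2.
Column 1 now contains 4, which forces (3,1) = 2.
Cage g has product 80; hence (3,2) = 4.
2 is placed in row 3; hence (3,3) = 6.
Row 3 already has 6, so (3,4) = 1.
4 is placed in row 3, so (3,6) = 5.
The 4 cells of cage g must have product 80, so (4,2) = 5.
6 is placed in column 3, which forces (4,3) = 2.
Column 4 now contains 1, so (4,4) = 6.
Cage c has product 18, which forces (4,5) = 1.
5 is placed in row 5, so (5,2) = 2.
Column 1 now contains 2, which forces (1,1) = 5.
Column 2 already has 2, leaving (1,2) = 3.
2 is placed in column 3, leaving (1,3) = 4.
Cage b needs product 120; hence (1,4) = 2.
Column 5 now contains 1; hence (1,5) = 6.
Column 6 now contains 5, which forces (1,6) = 1.
Row 2 now contains 2, leaving (2,4) = 5.
Column 6 now contains 5, so (2,6) = 4.

5 3 4 2 6 1 / 3 6 1 5 2 4 / 2 4 6 1 3 5 / 4 5 2 6 1 3 / 1 2 5 3 4 6 / 6 1 3 4 5 2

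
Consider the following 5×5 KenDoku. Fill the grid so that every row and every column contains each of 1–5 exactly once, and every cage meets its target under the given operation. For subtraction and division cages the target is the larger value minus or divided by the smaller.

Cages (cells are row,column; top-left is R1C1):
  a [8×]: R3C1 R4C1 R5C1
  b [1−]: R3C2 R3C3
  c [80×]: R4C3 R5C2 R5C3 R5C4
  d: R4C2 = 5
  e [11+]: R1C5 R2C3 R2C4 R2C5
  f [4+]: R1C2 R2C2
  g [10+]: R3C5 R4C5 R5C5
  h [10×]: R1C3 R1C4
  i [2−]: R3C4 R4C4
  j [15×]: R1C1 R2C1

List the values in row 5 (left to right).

D is a freebie, leaving R4C2 = 5.
Row 1 needs a 4, and only R1C5 is open for it.
Row 1 needs a 1, and only R1C2 is open for it.
1 is placed in column 2, so R2C2 = 3.
Cage j needs two cells with product 15, so R1C1 = 3.
Row 2 already has 3; hence R2C1 = 5.
In row 5, 3 can only go at R5C5, so R5C5 = 3.
Cage g has sum 10, so R3C5 = 5.
Column 5 already has 3, which forces R4C5 = 2.
Column 5 already has 2, which forces R2C5 = 1.
2 is placed in row 4, so R4C3 = 4.
Cage c needs product 80; hence R5C2 = 4.
4 is placed in column 3; hence R2C3 = 2.
The 4 cells of cage e must have sum 11, leaving R2C4 = 4.
Cage a has product 8; hence R3C1 = 4.
Column 2 now contains 4, which forces R3C2 = 2.
4 is placed in row 4, so R4C1 = 1.
1 is placed in row 4, leaving R4C4 = 3.
The 3 cells of cage a must have product 8, which forces R5C1 = 2.
Column 3 now contains 2, which forces R1C3 = 5.
Cage h's pair has product 10, which forces R1C4 = 2.
Column 4 already has 3, so R3C4 = 1.
Column 3 already has 5; hence R5C3 = 1.
Column 4 now contains 1, which forces R5C4 = 5.
Row 3 now contains 1; hence R3C3 = 3.
The full grid is 3 1 5 2 4 / 5 3 2 4 1 / 4 2 3 1 5 / 1 5 4 3 2 / 2 4 1 5 3.

2 4 1 5 3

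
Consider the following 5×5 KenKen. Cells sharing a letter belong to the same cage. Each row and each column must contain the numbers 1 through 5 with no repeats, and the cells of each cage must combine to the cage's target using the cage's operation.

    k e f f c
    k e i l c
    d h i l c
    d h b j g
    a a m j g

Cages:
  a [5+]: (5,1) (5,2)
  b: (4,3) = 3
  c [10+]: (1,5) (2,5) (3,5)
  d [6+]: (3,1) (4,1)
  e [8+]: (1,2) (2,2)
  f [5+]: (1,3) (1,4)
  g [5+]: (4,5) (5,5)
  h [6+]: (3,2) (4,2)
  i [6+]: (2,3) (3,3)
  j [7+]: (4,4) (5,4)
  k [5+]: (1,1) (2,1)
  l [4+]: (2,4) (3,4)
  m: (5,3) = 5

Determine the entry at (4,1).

Cage b is given, so (4,3) = 3.
M is a freebie, leaving (5,3) = 5.
The only place for 1 in column 3 is (1,3).
The two cells of cage f must have sum 5; hence (1,4) = 4.
Column 4 already has 4, leaving (4,4) = 5.
Cage j needs two cells with sum 7, which forces (5,4) = 2.
In row 5, 3 can only go at (5,5), so (5,5) = 3.
Cage c has sum 10; hence (1,5) = 5.
The two cells of cage g must have sum 5, so (4,5) = 2.
Row 1 now contains 5, so (1,2) = 3.
Cage e needs two cells with sum 8, which forces (2,2) = 5.
Column 2 now contains 5, leaving (3,2) = 2.
Row 3 now contains 2, which forces (3,3) = 4.
Row 3 now contains 4, so (3,5) = 1.
Row 1 already has 3, which forces (1,1) = 2.
Cage k's pair has sum 5, so (2,1) = 3.
4 is placed in column 3, which forces (2,3) = 2.
Cage l needs two cells with sum 4, leaving (2,4) = 1.
Column 5 already has 1, which forces (2,5) = 4.
Row 3 now contains 2, so (3,1) = 5.
Row 3 now contains 1; hence (3,4) = 3.
Cage d needs two cells with sum 6; hence (4,1) = 1.
Cage h needs two cells with sum 6, so (4,2) = 4.
Column 1 already has 1, leaving (5,1) = 4.
Column 2 now contains 4, which forces (5,2) = 1.
Filled in: 2 3 1 4 5 / 3 5 2 1 4 / 5 2 4 3 1 / 1 4 3 5 2 / 4 1 5 2 3.

1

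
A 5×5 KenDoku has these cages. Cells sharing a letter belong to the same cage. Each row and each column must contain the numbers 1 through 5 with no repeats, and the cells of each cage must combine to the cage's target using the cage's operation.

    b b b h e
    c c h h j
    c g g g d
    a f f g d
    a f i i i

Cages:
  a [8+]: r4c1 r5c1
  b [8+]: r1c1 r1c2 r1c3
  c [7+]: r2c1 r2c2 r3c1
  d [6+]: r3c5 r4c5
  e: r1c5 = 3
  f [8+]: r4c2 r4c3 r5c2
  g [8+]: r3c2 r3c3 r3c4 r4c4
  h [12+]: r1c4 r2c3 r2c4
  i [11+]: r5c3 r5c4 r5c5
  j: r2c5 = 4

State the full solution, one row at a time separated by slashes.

2 5 1 4 3 / 1 2 5 3 4 / 4 3 2 1 5 / 5 4 3 2 1 / 3 1 4 5 2

Cage e is a single given cell, which forces r1c5 = 3.
Cage j is a single given cell, leaving r2c5 = 4.
The only place for 4 in row 1 is r1c4.
Cage i has sum 11; hence r5c3 = 4.
Row 3 needs a 5, and only r3c5 is open for it.
5 is placed in column 5, which forces r4c5 = 1.
Cage i has sum 11, which forces r5c4 = 5.
5 is placed in column 5, so r5c5 = 2.
Cage h has sum 12, which forces r2c3 = 5.
Column 4 now contains 5, leaving r2c4 = 3.
Column 4 now contains 3, so r3c4 = 1.
Cage a's pair has sum 8, leaving r4c1 = 5.
Row 4 now contains 1; hence r4c4 = 2.
5 is placed in row 5; hence r5c1 = 3.
Row 5 already has 3, leaving r5c2 = 1.
Cage b has sum 8, so r1c2 = 5.
The 3 cells of cage c must have sum 7, so r2c1 = 1.
1 is placed in column 2; hence r2c2 = 2.
Cage c needs sum 7, leaving r3c1 = 4.
Column 2 already has 2; hence r3c2 = 3.
3 is placed in row 3, which forces r3c3 = 2.
Row 4 now contains 2, so r4c2 = 4.
Row 4 now contains 2; hence r4c3 = 3.
Column 1 now contains 1, leaving r1c1 = 2.
Column 3 already has 2, so r1c3 = 1.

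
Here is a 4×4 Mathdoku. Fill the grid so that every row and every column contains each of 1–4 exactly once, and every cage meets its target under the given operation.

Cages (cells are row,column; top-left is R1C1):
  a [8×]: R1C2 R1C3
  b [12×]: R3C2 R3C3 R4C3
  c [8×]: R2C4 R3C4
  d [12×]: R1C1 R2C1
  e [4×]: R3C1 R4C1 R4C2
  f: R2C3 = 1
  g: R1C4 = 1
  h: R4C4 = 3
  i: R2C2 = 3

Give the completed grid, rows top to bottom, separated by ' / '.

3 4 2 1 / 4 3 1 2 / 2 1 3 4 / 1 2 4 3

G is a freebie, leaving R1C4 = 1.
Cage i is a single given cell, so R2C2 = 3.
F is a freebie, which forces R2C3 = 1.
Cage h is a single given cell, leaving R4C4 = 3.
The two cells of cage d must have product 12, so R1C1 = 3.
3 is placed in row 2; hence R2C1 = 4.
4 is placed in row 2; hence R2C4 = 2.
Cage b has product 12, which forces R3C3 = 3.
2 is placed in column 4, leaving R3C4 = 4.
Column 1 now contains 4, leaving R4C1 = 1.
1 is placed in row 4; hence R4C2 = 2.
Row 4 already has 2, leaving R4C3 = 4.
Column 2 already has 2, leaving R1C2 = 4.
Column 3 now contains 4, so R1C3 = 2.
Column 1 already has 1, which forces R3C1 = 2.
Column 2 already has 2, leaving R3C2 = 1.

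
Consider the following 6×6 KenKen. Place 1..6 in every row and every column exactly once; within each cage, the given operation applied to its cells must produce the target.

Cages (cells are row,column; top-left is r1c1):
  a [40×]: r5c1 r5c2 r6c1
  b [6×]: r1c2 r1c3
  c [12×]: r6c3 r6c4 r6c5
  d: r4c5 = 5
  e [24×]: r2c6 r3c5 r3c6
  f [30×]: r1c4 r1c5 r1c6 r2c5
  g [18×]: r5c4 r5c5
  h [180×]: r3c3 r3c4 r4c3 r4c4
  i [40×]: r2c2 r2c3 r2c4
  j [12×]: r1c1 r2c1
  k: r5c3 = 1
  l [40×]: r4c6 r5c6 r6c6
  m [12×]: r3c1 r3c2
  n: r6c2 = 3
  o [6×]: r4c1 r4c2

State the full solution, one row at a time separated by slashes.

D is a freebie, which forces r4c5 = 5.
Cage k is given, so r5c3 = 1.
N is a freebie; hence r6c2 = 3.
Row 1 needs a 4, and only r1c1 is open for it.
The two cells of cage j must have product 12, which forces r2c1 = 3.
Cage a needs product 40, which forces r5c2 = 4.
Row 2 needs a 6, and only r2c6 is open for it.
The only place for 1 in row 2 is r2c5.
1 is placed in column 5, which forces r3c5 = 4.
Cage e has product 24; hence r3c6 = 1.
Cage c needs product 12, leaving r6c4 = 1.
Row 1 needs a 1, and only r1c2 is open for it.
Cage b's pair has product 6, which forces r1c3 = 6.
Cage o needs two cells with product 6; hence r4c1 = 1.
Column 2 now contains 1; hence r4c2 = 6.
Column 3 already has 6; hence r6c3 = 2.
Row 6 now contains 2, which forces r6c5 = 6.
The two cells of cage m must have product 12, so r3c1 = 6.
6 is placed in column 2, which forces r3c2 = 2.
Cage a needs product 40, so r5c1 = 2.
Cage g's pair has product 18, leaving r5c4 = 6.
6 is placed in column 5, so r5c5 = 3.
Row 5 now contains 2, which forces r5c6 = 5.
Row 6 now contains 2, which forces r6c1 = 5.
Column 6 already has 5, which forces r6c6 = 4.
Cage f needs product 30; hence r1c4 = 5.
Column 5 now contains 3, leaving r1c5 = 2.
Cage f needs product 30, which forces r1c6 = 3.
Column 2 already has 2; hence r2c2 = 5.
The 3 cells of cage i must have product 40, leaving r2c3 = 4.
Cage i needs product 40, leaving r2c4 = 2.
5 is placed in column 4, leaving r3c4 = 3.
4 is placed in column 3; hence r4c3 = 3.
Column 4 already has 3, which forces r4c4 = 4.
4 is placed in column 6, which forces r4c6 = 2.
3 is placed in row 3; hence r3c3 = 5.

4 1 6 5 2 3 / 3 5 4 2 1 6 / 6 2 5 3 4 1 / 1 6 3 4 5 2 / 2 4 1 6 3 5 / 5 3 2 1 6 4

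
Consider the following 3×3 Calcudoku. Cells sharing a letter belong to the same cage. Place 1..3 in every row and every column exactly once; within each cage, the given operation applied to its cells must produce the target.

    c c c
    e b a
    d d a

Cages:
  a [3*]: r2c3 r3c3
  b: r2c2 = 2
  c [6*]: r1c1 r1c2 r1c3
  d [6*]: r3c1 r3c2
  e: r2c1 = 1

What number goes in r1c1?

3

Cage e is a single given cell, leaving r2c1 = 1.
Cage b is a single given cell; hence r2c2 = 2.
Row 2 already has 1; hence r2c3 = 3.
2 is placed in column 2; hence r3c2 = 3.
Column 3 already has 3, which forces r3c3 = 1.
Cage c needs product 6, leaving r1c1 = 3.
Column 2 now contains 3, which forces r1c2 = 1.
1 is placed in column 3, leaving r1c3 = 2.
Row 3 already has 3, leaving r3c1 = 2.
The full grid is 3 1 2 / 1 2 3 / 2 3 1.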